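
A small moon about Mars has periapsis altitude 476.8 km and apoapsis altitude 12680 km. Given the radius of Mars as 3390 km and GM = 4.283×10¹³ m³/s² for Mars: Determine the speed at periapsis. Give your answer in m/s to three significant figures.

v ≈ 4230 m/s

r_p = 3390 + 476.8 = 3866.8 km = 3.8668×10⁶ m.
r_a = 3390 + 12680 = 16070 km = 1.6070×10⁷ m.
Semi-major axis a = (r_p + r_a)/2 = 9968.4 km = 9.968×10⁶ m.
Vis-viva: v² = μ(2/r − 1/a) = 4.283×10¹³ × (5.172×10⁻⁷ − 1.003×10⁻⁷) = 1.786×10⁷ m²/s².
v = 4226 m/s.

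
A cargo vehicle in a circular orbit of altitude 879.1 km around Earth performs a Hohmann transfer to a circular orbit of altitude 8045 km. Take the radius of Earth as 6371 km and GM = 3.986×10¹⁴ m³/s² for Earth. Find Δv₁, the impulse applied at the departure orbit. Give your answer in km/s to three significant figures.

r₁ = 6371 + 879.1 = 7250.1 km = 7.2501×10⁶ m.
r₂ = 6371 + 8045 = 14416 km = 1.4416×10⁷ m.
Transfer ellipse a_t = (r₁ + r₂)/2 = 1.083×10⁷ m.
At r₁: circular v_c1 = √(μ/r₁) = 7415 m/s; transfer-perigee v_p = √[μ(2/r₁ − 1/a_t)] = 8553 m/s.
Δv₁ = v_p − v_c1 = 1139 m/s.
= 1.139 km/s.

Δv ≈ 1.14 km/s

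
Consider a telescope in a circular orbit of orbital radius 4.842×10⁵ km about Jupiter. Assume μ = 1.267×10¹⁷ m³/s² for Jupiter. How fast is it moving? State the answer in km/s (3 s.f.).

v ≈ 16.2 km/s

r = 4.842×10⁵ km = 4.842×10⁸ m.
For a circular orbit v = √(μ/r) = √(1.267×10¹⁷ / 4.842×10⁸) = √(2.617×10⁸) = 16180 m/s.
That is 16.18 km/s.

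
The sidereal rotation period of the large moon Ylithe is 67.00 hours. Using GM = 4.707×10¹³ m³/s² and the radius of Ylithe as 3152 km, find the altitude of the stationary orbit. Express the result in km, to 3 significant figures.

h_sync ≈ 37900 km

T = 67.00 hours = 2.412×10⁵ s.
A synchronous orbit has period T, so by Kepler's third law a = (μT²/4π²)^(1/3).
μT²/4π² = 4.707×10¹³ × (2.412×10⁵)² / 39.48 = 6.936×10²² m³.
a = 4.109×10⁷ m = 41088 km.
Altitude h = a − R = 41088 − 3152 = 37936 km.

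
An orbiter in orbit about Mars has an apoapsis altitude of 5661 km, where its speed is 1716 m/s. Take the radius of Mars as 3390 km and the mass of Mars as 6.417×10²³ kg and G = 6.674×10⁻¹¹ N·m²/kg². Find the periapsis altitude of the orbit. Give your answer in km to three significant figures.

periapsis altitude ≈ 698 km

μ = GM = 6.674×10⁻¹¹ × 6.417×10²³ = 4.283×10¹³ m³/s².
r_a = 3390 + 5661 = 9051.0 km = 9.051×10⁶ m.
Specific energy ε = v²/2 − μ/r = -3.259×10⁶ J/kg, so a = −μ/(2ε) = 6.570×10⁶ m.
The apsides satisfy r_p + r_a = 2a, so the periapsis radius is 2a − r_a = 4.088×10⁶ m = 4088.5 km.
Periapsis altitude = 4088.5 − 3390 = 698.47 km.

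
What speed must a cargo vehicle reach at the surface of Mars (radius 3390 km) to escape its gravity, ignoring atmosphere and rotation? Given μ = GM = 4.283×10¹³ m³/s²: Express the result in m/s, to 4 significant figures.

r = R = 3.390×10⁶ m.
Escape speed v_esc = √(2μ/r) = √(2 × 4.283×10¹³ / 3.390×10⁶) = √(2.527×10⁷) = 5027 m/s.

v_esc ≈ 5027 m/s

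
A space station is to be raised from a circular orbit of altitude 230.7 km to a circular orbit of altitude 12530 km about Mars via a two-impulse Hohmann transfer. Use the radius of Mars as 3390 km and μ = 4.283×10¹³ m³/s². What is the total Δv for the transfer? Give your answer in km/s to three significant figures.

Δv_total ≈ 1.59 km/s

r₁ = 3390 + 230.7 = 3620.7 km = 3.6207×10⁶ m.
r₂ = 3390 + 12530 = 15920 km = 1.5920×10⁷ m.
Transfer ellipse a_t = (r₁ + r₂)/2 = 9.770×10⁶ m.
At r₁: circular v_c1 = √(μ/r₁) = 3439 m/s; transfer-periapsis v_p = √[μ(2/r₁ − 1/a_t)] = 4390 m/s.
Δv₁ = v_p − v_c1 = 950.9 m/s.
At r₂: circular v_c2 = √(μ/r₂) = 1640 m/s; transfer-apoapsis v_a = √[μ(2/r₂ − 1/a_t)] = 998.5 m/s.
Δv₂ = v_c2 − v_a = 641.7 m/s.
Total Δv = Δv₁ + Δv₂ = 1593 m/s = 1.593 km/s.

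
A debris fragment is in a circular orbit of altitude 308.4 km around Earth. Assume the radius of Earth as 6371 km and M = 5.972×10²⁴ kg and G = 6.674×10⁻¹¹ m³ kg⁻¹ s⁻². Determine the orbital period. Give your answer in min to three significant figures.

μ = GM = 6.674×10⁻¹¹ × 5.972×10²⁴ = 3.986×10¹⁴ m³/s².
r = 6371 + 308.4 = 6679.4 km = 6.6794×10⁶ m.
Kepler's third law: T = 2π√(r³/μ) = 2π√((6.679×10⁶)³ / 3.986×10¹⁴).
r³/μ = 7.477×10⁵ s², so T = 2π × 8.647×10² = 5.433×10³ s.
Converting: 5.433×10³ s ÷ 60.00 = 90.55 min.

T ≈ 90.5 min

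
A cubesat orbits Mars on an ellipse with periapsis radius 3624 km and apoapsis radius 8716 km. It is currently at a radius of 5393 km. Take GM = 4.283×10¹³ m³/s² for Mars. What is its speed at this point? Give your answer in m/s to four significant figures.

Semi-major axis a = (r_p + r_a)/2 = 6170.0 km = 6.170×10⁶ m.
Vis-viva: v² = μ(2/r − 1/a) = 4.283×10¹³ × (3.709×10⁻⁷ − 1.621×10⁻⁷) = 8.942×10⁶ m²/s².
v = 2990 m/s.

v ≈ 2990 m/s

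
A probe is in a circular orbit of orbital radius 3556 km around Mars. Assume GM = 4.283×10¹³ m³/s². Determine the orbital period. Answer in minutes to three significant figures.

r = 3556 km = 3.556×10⁶ m.
Kepler's third law: T = 2π√(r³/μ) = 2π√((3.556×10⁶)³ / 4.283×10¹³).
r³/μ = 1.050×10⁶ s², so T = 2π × 1.025×10³ = 6.438×10³ s.
Converting: 6.438×10³ s ÷ 60.00 = 107.3 minutes.

T ≈ 107 minutes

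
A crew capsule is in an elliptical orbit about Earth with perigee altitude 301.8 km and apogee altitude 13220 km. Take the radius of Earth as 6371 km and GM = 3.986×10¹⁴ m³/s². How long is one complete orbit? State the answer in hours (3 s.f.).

T ≈ 4.16 hours

r_p = 6371 + 301.8 = 6672.8 km = 6.6728×10⁶ m.
r_a = 6371 + 13220 = 19591 km = 1.9591×10⁷ m.
Semi-major axis a = (r_p + r_a)/2 = (6672.8 + 19591)/2 = 13132 km = 1.313×10⁷ m.
By Kepler's third law T = 2π√(a³/μ) = 2π × 2.384×10³ = 1.498×10⁴ s.
= 4.160 hours.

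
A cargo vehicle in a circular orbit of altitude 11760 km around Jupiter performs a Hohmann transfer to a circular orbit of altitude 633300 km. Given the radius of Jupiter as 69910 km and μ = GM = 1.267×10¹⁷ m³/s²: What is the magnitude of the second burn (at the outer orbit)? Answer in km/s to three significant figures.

r₁ = 69910 + 11760 = 81670 km = 8.1670×10⁷ m.
r₂ = 69910 + 633300 = 703210 km = 7.0321×10⁸ m.
Transfer ellipse a_t = (r₁ + r₂)/2 = 3.924×10⁸ m.
At r₁: circular v_c1 = √(μ/r₁) = 39390 m/s; transfer-perijove v_p = √[μ(2/r₁ − 1/a_t)] = 52720 m/s.
At r₂: circular v_c2 = √(μ/r₂) = 13420 m/s; transfer-apojove v_a = √[μ(2/r₂ − 1/a_t)] = 6123 m/s.
Δv₂ = v_c2 − v_a = 7300 m/s.
= 7.300 km/s.

Δv ≈ 7.30 km/s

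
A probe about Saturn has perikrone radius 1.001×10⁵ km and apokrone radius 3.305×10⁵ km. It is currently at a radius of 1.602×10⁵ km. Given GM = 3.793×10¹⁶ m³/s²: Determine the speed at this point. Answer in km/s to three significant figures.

v ≈ 17.2 km/s

Semi-major axis a = (r_p + r_a)/2 = 2.1530×10⁵ km = 2.153×10⁸ m.
Vis-viva: v² = μ(2/r − 1/a) = 3.793×10¹⁶ × (1.248×10⁻⁸ − 4.645×10⁻⁹) = 2.974×10⁸ m²/s².
v = 17240 m/s = 17.24 km/s.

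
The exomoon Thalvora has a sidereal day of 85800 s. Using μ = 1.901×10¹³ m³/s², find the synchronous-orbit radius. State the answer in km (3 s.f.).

A synchronous orbit has period T, so by Kepler's third law a = (μT²/4π²)^(1/3).
μT²/4π² = 1.901×10¹³ × (8.580×10⁴)² / 39.48 = 3.545×10²¹ m³.
a = 1.525×10⁷ m = 15248 km.

r_sync ≈ 15200 km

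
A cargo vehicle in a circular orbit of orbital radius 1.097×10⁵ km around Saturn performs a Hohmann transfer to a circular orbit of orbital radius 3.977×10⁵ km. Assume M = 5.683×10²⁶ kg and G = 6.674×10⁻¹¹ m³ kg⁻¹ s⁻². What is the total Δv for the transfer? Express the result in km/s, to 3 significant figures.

Δv_total ≈ 8.03 km/s

μ = GM = 6.674×10⁻¹¹ × 5.683×10²⁶ = 3.793×10¹⁶ m³/s².
r₁ = 1.097×10⁵ km = 1.097×10⁸ m.
r₂ = 3.977×10⁵ km = 3.977×10⁸ m.
Transfer ellipse a_t = (r₁ + r₂)/2 = 2.537×10⁸ m.
At r₁: circular v_c1 = √(μ/r₁) = 18590 m/s; transfer-perikrone v_p = √[μ(2/r₁ − 1/a_t)] = 23280 m/s.
Δv₁ = v_p − v_c1 = 4686 m/s.
At r₂: circular v_c2 = √(μ/r₂) = 9766 m/s; transfer-apokrone v_a = √[μ(2/r₂ − 1/a_t)] = 6422 m/s.
Δv₂ = v_c2 − v_a = 3344 m/s.
Total Δv = Δv₁ + Δv₂ = 8031 m/s = 8.031 km/s.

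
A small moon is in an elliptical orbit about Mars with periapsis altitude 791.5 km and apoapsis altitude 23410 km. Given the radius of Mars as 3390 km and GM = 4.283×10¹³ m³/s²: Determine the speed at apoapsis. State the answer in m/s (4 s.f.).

v ≈ 656.8 m/s

r_p = 3390 + 791.5 = 4181.5 km = 4.1815×10⁶ m.
r_a = 3390 + 23410 = 26800 km = 2.6800×10⁷ m.
Semi-major axis a = (r_p + r_a)/2 = 15491 km = 1.549×10⁷ m.
Vis-viva: v² = μ(2/r − 1/a) = 4.283×10¹³ × (7.463×10⁻⁸ − 6.455×10⁻⁸) = 4.314×10⁵ m²/s².
v = 656.8 m/s.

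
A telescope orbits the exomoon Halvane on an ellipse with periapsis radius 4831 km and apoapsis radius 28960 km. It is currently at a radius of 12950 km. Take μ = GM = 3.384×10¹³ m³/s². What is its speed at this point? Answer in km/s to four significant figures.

Semi-major axis a = (r_p + r_a)/2 = 16896 km = 1.690×10⁷ m.
Vis-viva: v² = μ(2/r − 1/a) = 3.384×10¹³ × (1.544×10⁻⁷ − 5.919×10⁻⁸) = 3.223×10⁶ m²/s².
v = 1795 m/s = 1.795 km/s.

v ≈ 1.795 km/s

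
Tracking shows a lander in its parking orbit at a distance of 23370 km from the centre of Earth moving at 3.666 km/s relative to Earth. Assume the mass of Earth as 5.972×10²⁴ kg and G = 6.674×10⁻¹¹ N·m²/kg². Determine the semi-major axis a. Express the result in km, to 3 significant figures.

a ≈ 19300 km

μ = GM = 6.674×10⁻¹¹ × 5.972×10²⁴ = 3.986×10¹⁴ m³/s².
r = 2.337×10⁷ m.
Vis-viva rearranged: 1/a = 2/r − v²/μ = 8.558×10⁻⁸ − 3.372×10⁻⁸ = 5.186×10⁻⁸ m⁻¹.
a = 1.928×10⁷ m = 19283 km.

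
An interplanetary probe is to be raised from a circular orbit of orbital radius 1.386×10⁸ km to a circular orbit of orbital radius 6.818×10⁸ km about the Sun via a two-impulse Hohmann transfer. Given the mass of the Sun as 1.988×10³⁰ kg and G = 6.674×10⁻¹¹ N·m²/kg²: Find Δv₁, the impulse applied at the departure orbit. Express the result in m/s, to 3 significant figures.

Δv ≈ 8950 m/s

μ = GM = 6.674×10⁻¹¹ × 1.988×10³⁰ = 1.327×10²⁰ m³/s².
r₁ = 1.386×10⁸ km = 1.386×10¹¹ m.
r₂ = 6.818×10⁸ km = 6.818×10¹¹ m.
Transfer ellipse a_t = (r₁ + r₂)/2 = 4.102×10¹¹ m.
At r₁: circular v_c1 = √(μ/r₁) = 30940 m/s; transfer-perihelion v_p = √[μ(2/r₁ − 1/a_t)] = 39890 m/s.
Δv₁ = v_p − v_c1 = 8949 m/s.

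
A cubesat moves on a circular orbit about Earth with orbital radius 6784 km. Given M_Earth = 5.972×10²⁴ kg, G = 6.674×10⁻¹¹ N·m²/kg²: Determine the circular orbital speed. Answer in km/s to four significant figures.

μ = GM = 6.674×10⁻¹¹ × 5.972×10²⁴ = 3.986×10¹⁴ m³/s².
r = 6784 km = 6.784×10⁶ m.
For a circular orbit v = √(μ/r) = √(3.986×10¹⁴ / 6.784×10⁶) = √(5.875×10⁷) = 7665 m/s.
That is 7.665 km/s.

v ≈ 7.665 km/s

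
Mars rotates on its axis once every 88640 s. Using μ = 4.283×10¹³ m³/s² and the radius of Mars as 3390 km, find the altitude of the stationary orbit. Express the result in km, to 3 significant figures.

A synchronous orbit has period T, so by Kepler's third law a = (μT²/4π²)^(1/3).
μT²/4π² = 4.283×10¹³ × (8.864×10⁴)² / 39.48 = 8.524×10²¹ m³.
a = 2.043×10⁷ m = 20428 km.
Altitude h = a − R = 20428 − 3390 = 17038 km.

h_sync ≈ 17000 km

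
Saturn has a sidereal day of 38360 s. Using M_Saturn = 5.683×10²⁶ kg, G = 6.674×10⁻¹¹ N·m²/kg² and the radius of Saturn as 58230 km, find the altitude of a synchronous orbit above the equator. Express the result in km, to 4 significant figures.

h_sync ≈ 54000 km

μ = GM = 6.674×10⁻¹¹ × 5.683×10²⁶ = 3.793×10¹⁶ m³/s².
A synchronous orbit has period T, so by Kepler's third law a = (μT²/4π²)^(1/3).
μT²/4π² = 3.793×10¹⁶ × (3.836×10⁴)² / 39.48 = 1.414×10²⁴ m³.
a = 1.122×10⁸ m = 1.1223×10⁵ km.
Altitude h = a − R = 1.1223×10⁵ − 58230 = 54003 km.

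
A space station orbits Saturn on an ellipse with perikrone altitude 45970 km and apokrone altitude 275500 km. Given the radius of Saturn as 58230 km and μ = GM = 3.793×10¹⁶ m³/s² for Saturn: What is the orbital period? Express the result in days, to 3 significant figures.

T ≈ 1.21 days

r_p = 58230 + 45970 = 104200 km = 1.0420×10⁸ m.
r_a = 58230 + 275500 = 333730 km = 3.3373×10⁸ m.
Semi-major axis a = (r_p + r_a)/2 = (1.0420×10⁵ + 3.3373×10⁵)/2 = 2.1896×10⁵ km = 2.190×10⁸ m.
By Kepler's third law T = 2π√(a³/μ) = 2π × 1.664×10⁴ = 1.045×10⁵ s.
= 1.210 days.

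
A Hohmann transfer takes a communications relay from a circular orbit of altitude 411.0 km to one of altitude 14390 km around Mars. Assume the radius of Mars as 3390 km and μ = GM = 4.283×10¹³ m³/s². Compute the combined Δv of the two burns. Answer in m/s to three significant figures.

r₁ = 3390 + 411.0 = 3801.0 km = 3.8010×10⁶ m.
r₂ = 3390 + 14390 = 17780 km = 1.7780×10⁷ m.
Transfer ellipse a_t = (r₁ + r₂)/2 = 1.079×10⁷ m.
At r₁: circular v_c1 = √(μ/r₁) = 3357 m/s; transfer-periapsis v_p = √[μ(2/r₁ − 1/a_t)] = 4309 m/s.
Δv₁ = v_p − v_c1 = 952.1 m/s.
At r₂: circular v_c2 = √(μ/r₂) = 1552 m/s; transfer-apoapsis v_a = √[μ(2/r₂ − 1/a_t)] = 921.2 m/s.
Δv₂ = v_c2 − v_a = 630.9 m/s.
Total Δv = Δv₁ + Δv₂ = 1583 m/s.

Δv_total ≈ 1580 m/s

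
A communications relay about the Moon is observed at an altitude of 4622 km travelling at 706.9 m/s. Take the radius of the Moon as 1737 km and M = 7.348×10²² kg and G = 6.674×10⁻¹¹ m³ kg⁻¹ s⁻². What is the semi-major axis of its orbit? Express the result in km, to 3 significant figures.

a ≈ 4700 km

μ = GM = 6.674×10⁻¹¹ × 7.348×10²² = 4.904×10¹² m³/s².
r = 1737 + 4622 = 6359.0 km = 6.359×10⁶ m.
Vis-viva rearranged: 1/a = 2/r − v²/μ = 3.145×10⁻⁷ − 1.019×10⁻⁷ = 2.126×10⁻⁷ m⁻¹.
a = 4.703×10⁶ m = 4703.3 km.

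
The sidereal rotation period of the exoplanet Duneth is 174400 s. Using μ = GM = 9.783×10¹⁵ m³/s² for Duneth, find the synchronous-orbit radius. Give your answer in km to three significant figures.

r_sync ≈ 1.96×10⁵ km

A synchronous orbit has period T, so by Kepler's third law a = (μT²/4π²)^(1/3).
μT²/4π² = 9.783×10¹⁵ × (1.744×10⁵)² / 39.48 = 7.537×10²⁴ m³.
a = 1.961×10⁸ m = 1.9607×10⁵ km.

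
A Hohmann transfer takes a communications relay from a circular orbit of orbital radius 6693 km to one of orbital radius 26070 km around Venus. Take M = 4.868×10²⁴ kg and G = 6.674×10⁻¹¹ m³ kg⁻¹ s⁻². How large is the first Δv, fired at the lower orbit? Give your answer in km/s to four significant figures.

Δv ≈ 1.822 km/s

μ = GM = 6.674×10⁻¹¹ × 4.868×10²⁴ = 3.249×10¹⁴ m³/s².
r₁ = 6693 km = 6.693×10⁶ m.
r₂ = 26070 km = 2.607×10⁷ m.
Transfer ellipse a_t = (r₁ + r₂)/2 = 1.638×10⁷ m.
At r₁: circular v_c1 = √(μ/r₁) = 6967 m/s; transfer-periapsis v_p = √[μ(2/r₁ − 1/a_t)] = 8789 m/s.
Δv₁ = v_p − v_c1 = 1822 m/s.
= 1.822 km/s.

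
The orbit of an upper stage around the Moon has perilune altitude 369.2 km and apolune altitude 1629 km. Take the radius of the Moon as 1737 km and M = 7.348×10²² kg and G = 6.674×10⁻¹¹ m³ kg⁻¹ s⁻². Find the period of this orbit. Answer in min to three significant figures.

T ≈ 214 min

μ = GM = 6.674×10⁻¹¹ × 7.348×10²² = 4.904×10¹² m³/s².
r_p = 1737 + 369.2 = 2106.2 km = 2.1062×10⁶ m.
r_a = 1737 + 1629 = 3366.0 km = 3.3660×10⁶ m.
Semi-major axis a = (r_p + r_a)/2 = (2106.2 + 3366.0)/2 = 2736.1 km = 2.736×10⁶ m.
By Kepler's third law T = 2π√(a³/μ) = 2π × 2.044×10³ = 1.284×10⁴ s.
= 214.0 min.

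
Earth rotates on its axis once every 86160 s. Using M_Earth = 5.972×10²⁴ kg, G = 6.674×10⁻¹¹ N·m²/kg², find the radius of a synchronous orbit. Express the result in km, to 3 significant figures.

r_sync ≈ 42200 km

μ = GM = 6.674×10⁻¹¹ × 5.972×10²⁴ = 3.986×10¹⁴ m³/s².
A synchronous orbit has period T, so by Kepler's third law a = (μT²/4π²)^(1/3).
μT²/4π² = 3.986×10¹⁴ × (8.616×10⁴)² / 39.48 = 7.495×10²² m³.
a = 4.216×10⁷ m = 42162 km.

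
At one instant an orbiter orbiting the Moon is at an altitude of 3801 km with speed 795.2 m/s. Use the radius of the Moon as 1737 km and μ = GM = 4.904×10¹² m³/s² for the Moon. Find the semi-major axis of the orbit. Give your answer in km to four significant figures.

r = 1737 + 3801 = 5538.0 km = 5.538×10⁶ m.
Specific orbital energy ε = v²/2 − μ/r = (795.2)²/2 − 4.904×10¹²/5.538×10⁶ = -5.693×10⁵ J/kg.
Since ε = −μ/(2a), a = −μ/(2ε) = 4.307×10⁶ m = 4306.7 km.

a ≈ 4307 km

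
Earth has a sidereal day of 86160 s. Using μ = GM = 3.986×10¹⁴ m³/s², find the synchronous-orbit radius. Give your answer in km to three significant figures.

A synchronous orbit has period T, so by Kepler's third law a = (μT²/4π²)^(1/3).
μT²/4π² = 3.986×10¹⁴ × (8.616×10⁴)² / 39.48 = 7.495×10²² m³.
a = 4.216×10⁷ m = 42163 km.

r_sync ≈ 42200 km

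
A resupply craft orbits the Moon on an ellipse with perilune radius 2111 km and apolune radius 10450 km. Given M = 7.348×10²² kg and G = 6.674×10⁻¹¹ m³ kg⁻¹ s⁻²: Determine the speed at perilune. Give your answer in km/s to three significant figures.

v ≈ 1.97 km/s

μ = GM = 6.674×10⁻¹¹ × 7.348×10²² = 4.904×10¹² m³/s².
Semi-major axis a = (r_p + r_a)/2 = 6280.5 km = 6.280×10⁶ m.
Vis-viva: v² = μ(2/r − 1/a) = 4.904×10¹² × (9.474×10⁻⁷ − 1.592×10⁻⁷) = 3.865×10⁶ m²/s².
v = 1966 m/s = 1.966 km/s.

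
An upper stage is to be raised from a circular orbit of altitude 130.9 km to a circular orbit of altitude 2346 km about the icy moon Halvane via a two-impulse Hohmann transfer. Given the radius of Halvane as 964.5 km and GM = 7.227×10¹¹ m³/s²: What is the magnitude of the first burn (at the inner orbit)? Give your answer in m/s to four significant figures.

Δv ≈ 183.5 m/s

r₁ = 964.5 + 130.9 = 1095.4 km = 1.0954×10⁶ m.
r₂ = 964.5 + 2346 = 3310.5 km = 3.3105×10⁶ m.
Transfer ellipse a_t = (r₁ + r₂)/2 = 2.203×10⁶ m.
At r₁: circular v_c1 = √(μ/r₁) = 812.3 m/s; transfer-periapsis v_p = √[μ(2/r₁ − 1/a_t)] = 995.7 m/s.
Δv₁ = v_p − v_c1 = 183.5 m/s.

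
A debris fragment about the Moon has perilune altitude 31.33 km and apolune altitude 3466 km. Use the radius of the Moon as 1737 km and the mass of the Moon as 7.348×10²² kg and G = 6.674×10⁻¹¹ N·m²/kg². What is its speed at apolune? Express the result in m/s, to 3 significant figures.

μ = GM = 6.674×10⁻¹¹ × 7.348×10²² = 4.904×10¹² m³/s².
r_p = 1737 + 31.33 = 1768.3 km = 1.7683×10⁶ m.
r_a = 1737 + 3466 = 5203.0 km = 5.2030×10⁶ m.
Semi-major axis a = (r_p + r_a)/2 = 3485.7 km = 3.486×10⁶ m.
Vis-viva: v² = μ(2/r − 1/a) = 4.904×10¹² × (3.844×10⁻⁷ − 2.869×10⁻⁷) = 4.782×10⁵ m²/s².
v = 691.5 m/s.

v ≈ 691 m/s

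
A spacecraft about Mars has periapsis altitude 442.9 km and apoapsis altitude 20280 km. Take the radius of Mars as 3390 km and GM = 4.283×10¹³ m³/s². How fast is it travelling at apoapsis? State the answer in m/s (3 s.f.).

v ≈ 710 m/s

r_p = 3390 + 442.9 = 3832.9 km = 3.8329×10⁶ m.
r_a = 3390 + 20280 = 23670 km = 2.3670×10⁷ m.
Semi-major axis a = (r_p + r_a)/2 = 13751 km = 1.375×10⁷ m.
Vis-viva: v² = μ(2/r − 1/a) = 4.283×10¹³ × (8.450×10⁻⁸ − 7.272×10⁻⁸) = 5.043×10⁵ m²/s².
v = 710.2 m/s.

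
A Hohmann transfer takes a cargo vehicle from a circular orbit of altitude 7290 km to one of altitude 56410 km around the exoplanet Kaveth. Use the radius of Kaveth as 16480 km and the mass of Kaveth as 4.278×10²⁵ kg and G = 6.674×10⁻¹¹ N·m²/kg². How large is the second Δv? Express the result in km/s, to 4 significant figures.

Δv ≈ 1.869 km/s

μ = GM = 6.674×10⁻¹¹ × 4.278×10²⁵ = 2.855×10¹⁵ m³/s².
r₁ = 16480 + 7290 = 23770 km = 2.3770×10⁷ m.
r₂ = 16480 + 56410 = 72890 km = 7.2890×10⁷ m.
Transfer ellipse a_t = (r₁ + r₂)/2 = 4.833×10⁷ m.
At r₁: circular v_c1 = √(μ/r₁) = 10960 m/s; transfer-periapsis v_p = √[μ(2/r₁ − 1/a_t)] = 13460 m/s.
At r₂: circular v_c2 = √(μ/r₂) = 6259 m/s; transfer-apoapsis v_a = √[μ(2/r₂ − 1/a_t)] = 4389 m/s.
Δv₂ = v_c2 − v_a = 1869 m/s.
= 1.869 km/s.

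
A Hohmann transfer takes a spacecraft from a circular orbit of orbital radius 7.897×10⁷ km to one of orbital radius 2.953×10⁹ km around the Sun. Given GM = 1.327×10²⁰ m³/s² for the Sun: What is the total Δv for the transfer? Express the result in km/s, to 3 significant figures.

Δv_total ≈ 21.4 km/s

r₁ = 7.897×10⁷ km = 7.897×10¹⁰ m.
r₂ = 2.953×10⁹ km = 2.953×10¹² m.
Transfer ellipse a_t = (r₁ + r₂)/2 = 1.516×10¹² m.
At r₁: circular v_c1 = √(μ/r₁) = 40990 m/s; transfer-perihelion v_p = √[μ(2/r₁ − 1/a_t)] = 57210 m/s.
Δv₁ = v_p − v_c1 = 16220 m/s.
At r₂: circular v_c2 = √(μ/r₂) = 6704 m/s; transfer-aphelion v_a = √[μ(2/r₂ − 1/a_t)] = 1530 m/s.
Δv₂ = v_c2 − v_a = 5174 m/s.
Total Δv = Δv₁ + Δv₂ = 21390 m/s = 21.39 km/s.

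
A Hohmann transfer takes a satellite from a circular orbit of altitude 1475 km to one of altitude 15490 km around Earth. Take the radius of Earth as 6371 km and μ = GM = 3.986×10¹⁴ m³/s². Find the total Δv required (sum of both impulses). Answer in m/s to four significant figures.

Δv_total ≈ 2686 m/s

r₁ = 6371 + 1475 = 7846.0 km = 7.8460×10⁶ m.
r₂ = 6371 + 15490 = 21861 km = 2.1861×10⁷ m.
Transfer ellipse a_t = (r₁ + r₂)/2 = 1.485×10⁷ m.
At r₁: circular v_c1 = √(μ/r₁) = 7128 m/s; transfer-perigee v_p = √[μ(2/r₁ − 1/a_t)] = 8647 m/s.
Δv₁ = v_p − v_c1 = 1519 m/s.
At r₂: circular v_c2 = √(μ/r₂) = 4270 m/s; transfer-apogee v_a = √[μ(2/r₂ − 1/a_t)] = 3103 m/s.
Δv₂ = v_c2 − v_a = 1167 m/s.
Total Δv = Δv₁ + Δv₂ = 2686 m/s.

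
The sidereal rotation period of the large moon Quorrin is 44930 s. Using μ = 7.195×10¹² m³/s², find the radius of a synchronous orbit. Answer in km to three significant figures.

r_sync ≈ 7170 km

A synchronous orbit has period T, so by Kepler's third law a = (μT²/4π²)^(1/3).
μT²/4π² = 7.195×10¹² × (4.493×10⁴)² / 39.48 = 3.679×10²⁰ m³.
a = 7.166×10⁶ m = 7165.5 km.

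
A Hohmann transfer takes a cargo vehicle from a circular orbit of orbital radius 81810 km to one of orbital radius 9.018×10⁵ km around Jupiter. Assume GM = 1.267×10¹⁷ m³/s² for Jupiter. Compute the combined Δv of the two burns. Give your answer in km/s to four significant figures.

Δv_total ≈ 20.95 km/s

r₁ = 81810 km = 8.181×10⁷ m.
r₂ = 9.018×10⁵ km = 9.018×10⁸ m.
Transfer ellipse a_t = (r₁ + r₂)/2 = 4.918×10⁸ m.
At r₁: circular v_c1 = √(μ/r₁) = 39350 m/s; transfer-perijove v_p = √[μ(2/r₁ − 1/a_t)] = 53290 m/s.
Δv₁ = v_p − v_c1 = 13940 m/s.
At r₂: circular v_c2 = √(μ/r₂) = 11850 m/s; transfer-apojove v_a = √[μ(2/r₂ − 1/a_t)] = 4834 m/s.
Δv₂ = v_c2 − v_a = 7019 m/s.
Total Δv = Δv₁ + Δv₂ = 20950 m/s = 20.95 km/s.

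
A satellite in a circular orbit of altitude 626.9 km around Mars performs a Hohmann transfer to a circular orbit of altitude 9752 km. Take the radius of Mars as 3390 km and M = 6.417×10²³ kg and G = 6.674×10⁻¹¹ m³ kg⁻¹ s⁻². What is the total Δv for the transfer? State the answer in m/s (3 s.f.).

Δv_total ≈ 1350 m/s

μ = GM = 6.674×10⁻¹¹ × 6.417×10²³ = 4.283×10¹³ m³/s².
r₁ = 3390 + 626.9 = 4016.9 km = 4.0169×10⁶ m.
r₂ = 3390 + 9752 = 13142 km = 1.3142×10⁷ m.
Transfer ellipse a_t = (r₁ + r₂)/2 = 8.579×10⁶ m.
At r₁: circular v_c1 = √(μ/r₁) = 3265 m/s; transfer-periapsis v_p = √[μ(2/r₁ − 1/a_t)] = 4041 m/s.
Δv₁ = v_p − v_c1 = 776.0 m/s.
At r₂: circular v_c2 = √(μ/r₂) = 1805 m/s; transfer-apoapsis v_a = √[μ(2/r₂ − 1/a_t)] = 1235 m/s.
Δv₂ = v_c2 − v_a = 570.0 m/s.
Total Δv = Δv₁ + Δv₂ = 1346 m/s.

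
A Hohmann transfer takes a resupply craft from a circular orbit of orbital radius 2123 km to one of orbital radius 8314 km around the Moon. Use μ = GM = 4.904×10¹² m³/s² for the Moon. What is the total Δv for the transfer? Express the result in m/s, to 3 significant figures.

r₁ = 2123 km = 2.123×10⁶ m.
r₂ = 8314 km = 8.314×10⁶ m.
Transfer ellipse a_t = (r₁ + r₂)/2 = 5.218×10⁶ m.
At r₁: circular v_c1 = √(μ/r₁) = 1520 m/s; transfer-perilune v_p = √[μ(2/r₁ − 1/a_t)] = 1918 m/s.
Δv₁ = v_p − v_c1 = 398.5 m/s.
At r₂: circular v_c2 = √(μ/r₂) = 768.0 m/s; transfer-apolune v_a = √[μ(2/r₂ − 1/a_t)] = 489.9 m/s.
Δv₂ = v_c2 − v_a = 278.2 m/s.
Total Δv = Δv₁ + Δv₂ = 676.7 m/s.

Δv_total ≈ 677 m/s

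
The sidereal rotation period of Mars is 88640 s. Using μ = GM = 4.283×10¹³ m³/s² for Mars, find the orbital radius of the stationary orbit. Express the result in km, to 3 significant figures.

r_sync ≈ 20400 km

A synchronous orbit has period T, so by Kepler's third law a = (μT²/4π²)^(1/3).
μT²/4π² = 4.283×10¹³ × (8.864×10⁴)² / 39.48 = 8.524×10²¹ m³.
a = 2.043×10⁷ m = 20428 km.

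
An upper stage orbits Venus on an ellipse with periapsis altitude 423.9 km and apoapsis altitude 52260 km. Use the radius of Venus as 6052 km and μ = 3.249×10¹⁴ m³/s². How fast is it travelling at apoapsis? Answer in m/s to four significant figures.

r_p = 6052 + 423.9 = 6475.9 km = 6.4759×10⁶ m.
r_a = 6052 + 52260 = 58312 km = 5.8312×10⁷ m.
Semi-major axis a = (r_p + r_a)/2 = 32394 km = 3.239×10⁷ m.
Vis-viva: v² = μ(2/r − 1/a) = 3.249×10¹⁴ × (3.430×10⁻⁸ − 3.087×10⁻⁸) = 1.114×10⁶ m²/s².
v = 1055 m/s.

v ≈ 1055 m/s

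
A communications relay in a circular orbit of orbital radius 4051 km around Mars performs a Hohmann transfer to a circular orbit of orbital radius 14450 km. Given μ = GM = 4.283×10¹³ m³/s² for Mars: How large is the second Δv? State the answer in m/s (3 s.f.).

r₁ = 4051 km = 4.051×10⁶ m.
r₂ = 14450 km = 1.445×10⁷ m.
Transfer ellipse a_t = (r₁ + r₂)/2 = 9.250×10⁶ m.
At r₁: circular v_c1 = √(μ/r₁) = 3252 m/s; transfer-periapsis v_p = √[μ(2/r₁ − 1/a_t)] = 4064 m/s.
At r₂: circular v_c2 = √(μ/r₂) = 1722 m/s; transfer-apoapsis v_a = √[μ(2/r₂ − 1/a_t)] = 1139 m/s.
Δv₂ = v_c2 − v_a = 582.3 m/s.

Δv ≈ 582 m/s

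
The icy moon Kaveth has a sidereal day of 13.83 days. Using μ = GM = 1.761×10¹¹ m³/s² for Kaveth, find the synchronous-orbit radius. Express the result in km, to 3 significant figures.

T = 13.83 days = 1.195×10⁶ s.
A synchronous orbit has period T, so by Kepler's third law a = (μT²/4π²)^(1/3).
μT²/4π² = 1.761×10¹¹ × (1.195×10⁶)² / 39.48 = 6.369×10²¹ m³.
a = 1.854×10⁷ m = 18536 km.

r_sync ≈ 18500 km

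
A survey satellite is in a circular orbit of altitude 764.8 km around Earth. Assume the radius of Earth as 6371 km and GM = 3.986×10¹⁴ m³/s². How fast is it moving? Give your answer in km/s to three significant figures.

r = 6371 + 764.8 = 7135.8 km = 7.1358×10⁶ m.
For a circular orbit v = √(μ/r) = √(3.986×10¹⁴ / 7.136×10⁶) = √(5.586×10⁷) = 7474 m/s.
That is 7.474 km/s.

v ≈ 7.47 km/s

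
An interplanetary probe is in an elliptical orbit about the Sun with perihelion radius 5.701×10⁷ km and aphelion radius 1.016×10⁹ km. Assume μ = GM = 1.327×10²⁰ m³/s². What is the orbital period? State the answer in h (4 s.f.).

T ≈ 59540 h

Semi-major axis a = (r_p + r_a)/2 = (5.7010×10⁷ + 1.0160×10⁹)/2 = 5.3650×10⁸ km = 5.365×10¹¹ m.
By Kepler's third law T = 2π√(a³/μ) = 2π × 3.411×10⁷ = 2.143×10⁸ s.
= 59540 h.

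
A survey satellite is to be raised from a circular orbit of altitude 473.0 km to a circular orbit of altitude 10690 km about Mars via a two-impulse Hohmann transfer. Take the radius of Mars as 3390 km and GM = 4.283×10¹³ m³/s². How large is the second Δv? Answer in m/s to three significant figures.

r₁ = 3390 + 473.0 = 3863.0 km = 3.8630×10⁶ m.
r₂ = 3390 + 10690 = 14080 km = 1.4080×10⁷ m.
Transfer ellipse a_t = (r₁ + r₂)/2 = 8.972×10⁶ m.
At r₁: circular v_c1 = √(μ/r₁) = 3330 m/s; transfer-periapsis v_p = √[μ(2/r₁ − 1/a_t)] = 4171 m/s.
At r₂: circular v_c2 = √(μ/r₂) = 1744 m/s; transfer-apoapsis v_a = √[μ(2/r₂ − 1/a_t)] = 1144 m/s.
Δv₂ = v_c2 − v_a = 599.6 m/s.

Δv ≈ 600 m/s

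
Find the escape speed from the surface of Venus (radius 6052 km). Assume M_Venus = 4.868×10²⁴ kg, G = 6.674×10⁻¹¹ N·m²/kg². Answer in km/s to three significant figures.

μ = GM = 6.674×10⁻¹¹ × 4.868×10²⁴ = 3.249×10¹⁴ m³/s².
r = R = 6.052×10⁶ m.
Escape speed v_esc = √(2μ/r) = √(2 × 3.249×10¹⁴ / 6.052×10⁶) = √(1.074×10⁸) = 10360 m/s.
= 10.36 km/s.

v_esc ≈ 10.4 km/s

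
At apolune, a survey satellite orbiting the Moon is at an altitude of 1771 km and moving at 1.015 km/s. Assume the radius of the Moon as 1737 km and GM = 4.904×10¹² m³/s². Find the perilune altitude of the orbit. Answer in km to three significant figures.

r_a = 1737 + 1771 = 3508.0 km = 3.508×10⁶ m.
Specific energy ε = v²/2 − μ/r = -8.828×10⁵ J/kg, so a = −μ/(2ε) = 2.777×10⁶ m.
The apsides satisfy r_p + r_a = 2a, so the perilune radius is 2a − r_a = 2.047×10⁶ m = 2046.8 km.
Perilune altitude = 2046.8 − 1737 = 309.83 km.

perilune altitude ≈ 310 km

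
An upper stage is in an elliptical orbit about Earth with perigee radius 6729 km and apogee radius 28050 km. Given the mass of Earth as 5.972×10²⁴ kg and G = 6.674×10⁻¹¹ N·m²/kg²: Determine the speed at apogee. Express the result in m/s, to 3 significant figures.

v ≈ 2340 m/s

μ = GM = 6.674×10⁻¹¹ × 5.972×10²⁴ = 3.986×10¹⁴ m³/s².
Semi-major axis a = (r_p + r_a)/2 = 17390 km = 1.739×10⁷ m.
Vis-viva: v² = μ(2/r − 1/a) = 3.986×10¹⁴ × (7.130×10⁻⁸ − 5.751×10⁻⁸) = 5.498×10⁶ m²/s².
v = 2345 m/s.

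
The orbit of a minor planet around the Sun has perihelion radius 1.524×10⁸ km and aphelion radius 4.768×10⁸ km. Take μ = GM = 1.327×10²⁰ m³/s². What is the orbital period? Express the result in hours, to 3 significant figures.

T ≈ 26700 hours

Semi-major axis a = (r_p + r_a)/2 = (1.5240×10⁸ + 4.7680×10⁸)/2 = 3.1460×10⁸ km = 3.146×10¹¹ m.
By Kepler's third law T = 2π√(a³/μ) = 2π × 1.532×10⁷ = 9.625×10⁷ s.
= 26730 hours.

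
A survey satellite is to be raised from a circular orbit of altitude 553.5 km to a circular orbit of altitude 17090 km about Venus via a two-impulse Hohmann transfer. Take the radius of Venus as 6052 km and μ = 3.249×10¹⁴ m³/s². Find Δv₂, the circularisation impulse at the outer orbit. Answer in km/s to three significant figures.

Δv ≈ 1.25 km/s

r₁ = 6052 + 553.5 = 6605.5 km = 6.6055×10⁶ m.
r₂ = 6052 + 17090 = 23142 km = 2.3142×10⁷ m.
Transfer ellipse a_t = (r₁ + r₂)/2 = 1.487×10⁷ m.
At r₁: circular v_c1 = √(μ/r₁) = 7013 m/s; transfer-periapsis v_p = √[μ(2/r₁ − 1/a_t)] = 8748 m/s.
At r₂: circular v_c2 = √(μ/r₂) = 3747 m/s; transfer-apoapsis v_a = √[μ(2/r₂ − 1/a_t)] = 2497 m/s.
Δv₂ = v_c2 − v_a = 1250 m/s.
= 1.250 km/s.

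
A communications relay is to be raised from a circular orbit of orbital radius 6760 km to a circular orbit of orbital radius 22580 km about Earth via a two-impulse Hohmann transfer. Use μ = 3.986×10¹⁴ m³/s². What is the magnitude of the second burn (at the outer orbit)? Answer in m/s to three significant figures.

r₁ = 6760 km = 6.760×10⁶ m.
r₂ = 22580 km = 2.258×10⁷ m.
Transfer ellipse a_t = (r₁ + r₂)/2 = 1.467×10⁷ m.
At r₁: circular v_c1 = √(μ/r₁) = 7679 m/s; transfer-perigee v_p = √[μ(2/r₁ − 1/a_t)] = 9527 m/s.
At r₂: circular v_c2 = √(μ/r₂) = 4202 m/s; transfer-apogee v_a = √[μ(2/r₂ − 1/a_t)] = 2852 m/s.
Δv₂ = v_c2 − v_a = 1349 m/s.

Δv ≈ 1350 m/s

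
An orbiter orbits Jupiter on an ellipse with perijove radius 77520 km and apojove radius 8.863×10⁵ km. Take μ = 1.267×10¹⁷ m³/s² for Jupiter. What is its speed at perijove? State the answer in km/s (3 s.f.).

Semi-major axis a = (r_p + r_a)/2 = 4.8191×10⁵ km = 4.819×10⁸ m.
Vis-viva: v² = μ(2/r − 1/a) = 1.267×10¹⁷ × (2.580×10⁻⁸ − 2.075×10⁻⁹) = 3.006×10⁹ m²/s².
v = 54830 m/s = 54.83 km/s.

v ≈ 54.8 km/s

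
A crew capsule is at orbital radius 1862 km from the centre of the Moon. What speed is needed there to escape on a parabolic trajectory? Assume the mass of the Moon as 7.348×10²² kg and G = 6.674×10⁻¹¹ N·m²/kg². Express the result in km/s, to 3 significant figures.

v_esc ≈ 2.30 km/s

μ = GM = 6.674×10⁻¹¹ × 7.348×10²² = 4.904×10¹² m³/s².
r = 1862 km = 1.862×10⁶ m.
Escape speed v_esc = √(2μ/r) = √(2 × 4.904×10¹² / 1.862×10⁶) = √(5.268×10⁶) = 2295 m/s.
= 2.295 km/s.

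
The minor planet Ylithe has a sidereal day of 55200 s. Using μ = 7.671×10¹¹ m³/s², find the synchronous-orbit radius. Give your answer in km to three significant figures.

A synchronous orbit has period T, so by Kepler's third law a = (μT²/4π²)^(1/3).
μT²/4π² = 7.671×10¹¹ × (5.520×10⁴)² / 39.48 = 5.921×10¹⁹ m³.
a = 3.898×10⁶ m = 3897.5 km.

r_sync ≈ 3900 km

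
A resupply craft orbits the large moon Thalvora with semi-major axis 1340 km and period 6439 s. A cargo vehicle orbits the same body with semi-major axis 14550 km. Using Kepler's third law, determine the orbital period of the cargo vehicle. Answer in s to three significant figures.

T₂ ≈ 2.30×10⁵ s

Kepler's third law: T² ∝ a³, so T₂ = T₁ (a₂/a₁)^(3/2).
a₂/a₁ = 10.86, (a₂/a₁)^(3/2) = 35.78.
T₂ = 6439 × 35.78 = 2.304×10⁵ s.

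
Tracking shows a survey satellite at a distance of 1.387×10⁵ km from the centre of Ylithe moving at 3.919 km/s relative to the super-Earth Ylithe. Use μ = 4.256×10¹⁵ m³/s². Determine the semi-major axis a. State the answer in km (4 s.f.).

a ≈ 92500 km

r = 1.387×10⁸ m.
Vis-viva rearranged: 1/a = 2/r − v²/μ = 1.442×10⁻⁸ − 3.609×10⁻⁹ = 1.081×10⁻⁸ m⁻¹.
a = 9.250×10⁷ m = 92499 km.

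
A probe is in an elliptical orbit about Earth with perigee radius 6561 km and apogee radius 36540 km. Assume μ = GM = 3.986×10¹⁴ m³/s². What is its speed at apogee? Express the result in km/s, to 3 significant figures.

Semi-major axis a = (r_p + r_a)/2 = 21550 km = 2.155×10⁷ m.
Vis-viva: v² = μ(2/r − 1/a) = 3.986×10¹⁴ × (5.473×10⁻⁸ − 4.640×10⁻⁸) = 3.321×10⁶ m²/s².
v = 1822 m/s = 1.822 km/s.

v ≈ 1.82 km/s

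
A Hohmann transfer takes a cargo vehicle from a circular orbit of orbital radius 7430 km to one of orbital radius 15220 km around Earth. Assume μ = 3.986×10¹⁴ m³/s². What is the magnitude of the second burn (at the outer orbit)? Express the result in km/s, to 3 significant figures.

Δv ≈ 0.972 km/s

r₁ = 7430 km = 7.430×10⁶ m.
r₂ = 15220 km = 1.522×10⁷ m.
Transfer ellipse a_t = (r₁ + r₂)/2 = 1.132×10⁷ m.
At r₁: circular v_c1 = √(μ/r₁) = 7324 m/s; transfer-perigee v_p = √[μ(2/r₁ − 1/a_t)] = 8491 m/s.
At r₂: circular v_c2 = √(μ/r₂) = 5118 m/s; transfer-apogee v_a = √[μ(2/r₂ − 1/a_t)] = 4145 m/s.
Δv₂ = v_c2 − v_a = 972.4 m/s.
= 0.9724 km/s.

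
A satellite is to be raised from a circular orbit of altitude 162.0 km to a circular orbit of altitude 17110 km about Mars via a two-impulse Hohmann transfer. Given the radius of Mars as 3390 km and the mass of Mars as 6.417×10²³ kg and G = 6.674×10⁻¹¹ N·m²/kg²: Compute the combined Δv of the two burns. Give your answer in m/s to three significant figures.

μ = GM = 6.674×10⁻¹¹ × 6.417×10²³ = 4.283×10¹³ m³/s².
r₁ = 3390 + 162.0 = 3552.0 km = 3.5520×10⁶ m.
r₂ = 3390 + 17110 = 20500 km = 2.0500×10⁷ m.
Transfer ellipse a_t = (r₁ + r₂)/2 = 1.203×10⁷ m.
At r₁: circular v_c1 = √(μ/r₁) = 3472 m/s; transfer-periapsis v_p = √[μ(2/r₁ − 1/a_t)] = 4534 m/s.
Δv₁ = v_p − v_c1 = 1061 m/s.
At r₂: circular v_c2 = √(μ/r₂) = 1445 m/s; transfer-apoapsis v_a = √[μ(2/r₂ − 1/a_t)] = 785.5 m/s.
Δv₂ = v_c2 − v_a = 659.9 m/s.
Total Δv = Δv₁ + Δv₂ = 1721 m/s.

Δv_total ≈ 1720 m/s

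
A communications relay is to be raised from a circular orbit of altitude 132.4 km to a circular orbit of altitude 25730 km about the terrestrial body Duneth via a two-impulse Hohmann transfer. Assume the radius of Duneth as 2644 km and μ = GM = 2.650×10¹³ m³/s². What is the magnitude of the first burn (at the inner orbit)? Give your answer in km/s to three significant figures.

Δv ≈ 1.08 km/s

r₁ = 2644 + 132.4 = 2776.4 km = 2.7764×10⁶ m.
r₂ = 2644 + 25730 = 28374 km = 2.8374×10⁷ m.
Transfer ellipse a_t = (r₁ + r₂)/2 = 1.558×10⁷ m.
At r₁: circular v_c1 = √(μ/r₁) = 3089 m/s; transfer-periapsis v_p = √[μ(2/r₁ − 1/a_t)] = 4170 m/s.
Δv₁ = v_p − v_c1 = 1080 m/s.
= 1.080 km/s.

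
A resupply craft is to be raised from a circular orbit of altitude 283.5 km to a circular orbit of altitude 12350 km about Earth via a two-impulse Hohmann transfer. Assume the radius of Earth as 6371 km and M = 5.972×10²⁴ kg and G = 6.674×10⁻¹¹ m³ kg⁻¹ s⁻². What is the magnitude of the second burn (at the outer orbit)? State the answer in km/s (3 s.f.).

μ = GM = 6.674×10⁻¹¹ × 5.972×10²⁴ = 3.986×10¹⁴ m³/s².
r₁ = 6371 + 283.5 = 6654.5 km = 6.6545×10⁶ m.
r₂ = 6371 + 12350 = 18721 km = 1.8721×10⁷ m.
Transfer ellipse a_t = (r₁ + r₂)/2 = 1.269×10⁷ m.
At r₁: circular v_c1 = √(μ/r₁) = 7739 m/s; transfer-perigee v_p = √[μ(2/r₁ − 1/a_t)] = 9401 m/s.
At r₂: circular v_c2 = √(μ/r₂) = 4614 m/s; transfer-apogee v_a = √[μ(2/r₂ − 1/a_t)] = 3342 m/s.
Δv₂ = v_c2 − v_a = 1273 m/s.
= 1.273 km/s.

Δv ≈ 1.27 km/s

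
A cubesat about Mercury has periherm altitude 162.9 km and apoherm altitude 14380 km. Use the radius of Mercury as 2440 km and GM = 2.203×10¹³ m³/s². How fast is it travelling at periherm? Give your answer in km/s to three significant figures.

r_p = 2440 + 162.9 = 2602.9 km = 2.6029×10⁶ m.
r_a = 2440 + 14380 = 16820 km = 1.6820×10⁷ m.
Semi-major axis a = (r_p + r_a)/2 = 9711.5 km = 9.711×10⁶ m.
Vis-viva: v² = μ(2/r − 1/a) = 2.203×10¹³ × (7.684×10⁻⁷ − 1.030×10⁻⁷) = 1.466×10⁷ m²/s².
v = 3829 m/s = 3.829 km/s.

v ≈ 3.83 km/s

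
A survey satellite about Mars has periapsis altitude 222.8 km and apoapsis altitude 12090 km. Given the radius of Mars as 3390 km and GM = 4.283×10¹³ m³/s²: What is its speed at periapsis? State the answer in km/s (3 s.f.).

v ≈ 4.38 km/s

r_p = 3390 + 222.8 = 3612.8 km = 3.6128×10⁶ m.
r_a = 3390 + 12090 = 15480 km = 1.5480×10⁷ m.
Semi-major axis a = (r_p + r_a)/2 = 9546.4 km = 9.546×10⁶ m.
Vis-viva: v² = μ(2/r − 1/a) = 4.283×10¹³ × (5.536×10⁻⁷ − 1.048×10⁻⁷) = 1.922×10⁷ m²/s².
v = 4384 m/s = 4.384 km/s.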